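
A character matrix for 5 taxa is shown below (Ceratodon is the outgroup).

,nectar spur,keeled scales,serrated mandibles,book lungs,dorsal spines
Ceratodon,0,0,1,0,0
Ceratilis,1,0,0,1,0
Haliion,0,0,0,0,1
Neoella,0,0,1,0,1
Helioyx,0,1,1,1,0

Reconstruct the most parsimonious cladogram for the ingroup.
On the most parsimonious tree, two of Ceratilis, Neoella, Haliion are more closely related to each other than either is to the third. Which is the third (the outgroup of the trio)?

Character polarity is set by the outgroup: the derived state is whichever differs from the outgroup's state, so for serrated mandibles the derived state is '0', and for the remaining characters it is '1'.
nectar spur: derived state '1' in Ceratilis only — an autapomorphy, so it tells us nothing about relationships among taxa.
keeled scales: derived state '1' in Helioyx only — an autapomorphy, so it tells us nothing about relationships among taxa.
serrated mandibles groups Ceratilis and Haliion, which is incompatible with the clades supported by the remaining characters; treating it as convergent (homoplasy) costs fewer steps than any alternative tree.
Only Ceratilis and Helioyx show the derived state '1' for book lungs, supporting them as a clade.
Only Haliion and Neoella show the derived state '1' for dorsal spines, supporting them as a clade.
Most parsimonious ingroup topology: ((Ceratilis,Helioyx),(Neoella,Haliion)).
Neoella and Haliion share a more recent common ancestor with each other than either does with Ceratilis, so Ceratilis is the least closely related of the three.

Ceratilis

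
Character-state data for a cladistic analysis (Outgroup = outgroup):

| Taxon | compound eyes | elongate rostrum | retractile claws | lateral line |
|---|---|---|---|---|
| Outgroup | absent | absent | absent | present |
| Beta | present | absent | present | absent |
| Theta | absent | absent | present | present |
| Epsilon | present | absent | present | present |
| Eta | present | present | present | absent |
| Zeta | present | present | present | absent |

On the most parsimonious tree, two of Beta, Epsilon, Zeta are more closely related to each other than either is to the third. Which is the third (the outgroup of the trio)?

Character polarity is set by the outgroup: the derived state is whichever differs from the outgroup's state, so for lateral line the derived state is 'absent', and for the remaining characters it is 'present'.
compound eyes: derived state 'present' in Beta, Epsilon, Eta, and Zeta only — synapomorphy for {Beta, Epsilon, Eta, Zeta}.
Only Eta and Zeta show the derived state 'present' for elongate rostrum, supporting them as a clade.
retractile claws (derived state 'present') is shared by all ingroup taxa — unites the whole ingroup.
lateral line (derived state 'absent') is shared by Beta, Eta, and Zeta — a synapomorphy uniting that clade.
Most parsimonious ingroup topology: (((Beta,(Eta,Zeta)),Epsilon),Theta).
Zeta and Beta share a more recent common ancestor with each other than either does with Epsilon, so Epsilon is the least closely related of the three.

Epsilon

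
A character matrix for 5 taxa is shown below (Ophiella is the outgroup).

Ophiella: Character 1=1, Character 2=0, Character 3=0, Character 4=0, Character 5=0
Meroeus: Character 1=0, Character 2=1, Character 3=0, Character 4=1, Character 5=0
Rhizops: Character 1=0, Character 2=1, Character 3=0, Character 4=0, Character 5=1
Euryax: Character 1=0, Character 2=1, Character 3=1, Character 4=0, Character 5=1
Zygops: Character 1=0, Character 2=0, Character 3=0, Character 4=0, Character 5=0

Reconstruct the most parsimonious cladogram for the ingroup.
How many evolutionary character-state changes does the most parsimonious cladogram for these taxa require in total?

5

Character polarity is set by the outgroup: the derived state is whichever differs from the outgroup's state, so for Character 1 the derived state is '0', and for the remaining characters it is '1'.
All ingroup taxa share the derived state '0' for Character 1; it defines the ingroup but does not resolve relationships within it.
Character 2 (derived state '1') is shared by Euryax, Meroeus, and Rhizops — a synapomorphy uniting that clade.
Character 3: derived state '1' in Euryax only — an autapomorphy, so it tells us nothing about relationships among taxa.
Character 4 (derived state '1') is unique to Meroeus (autapomorphy; uninformative for grouping).
Character 5 (derived state '1') is shared by Euryax and Rhizops — a synapomorphy uniting that clade.
Most parsimonious ingroup topology: ((Meroeus,(Rhizops,Euryax)),Zygops).
Changes per character on this tree: Character 1: 1; Character 2: 1; Character 3: 1; Character 4: 1; Character 5: 1.
Total = 5.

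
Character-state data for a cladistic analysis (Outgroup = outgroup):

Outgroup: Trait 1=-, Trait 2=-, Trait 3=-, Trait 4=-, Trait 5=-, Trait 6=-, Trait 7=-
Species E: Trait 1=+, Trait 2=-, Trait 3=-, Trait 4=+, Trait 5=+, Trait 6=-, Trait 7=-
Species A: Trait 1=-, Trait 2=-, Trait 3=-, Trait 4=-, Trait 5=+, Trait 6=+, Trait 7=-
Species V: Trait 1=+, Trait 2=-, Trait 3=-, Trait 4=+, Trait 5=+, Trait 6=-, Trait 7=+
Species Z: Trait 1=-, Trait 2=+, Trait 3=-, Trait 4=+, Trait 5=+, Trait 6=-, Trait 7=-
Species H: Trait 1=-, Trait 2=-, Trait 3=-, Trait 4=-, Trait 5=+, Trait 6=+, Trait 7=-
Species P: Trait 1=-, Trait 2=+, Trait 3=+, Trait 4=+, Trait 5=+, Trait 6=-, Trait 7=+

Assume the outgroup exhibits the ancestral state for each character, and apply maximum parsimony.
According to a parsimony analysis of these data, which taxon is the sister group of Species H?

The outgroup has state '-' for every character, so '+' is the derived state throughout.
Trait 1: derived state '+' in Species E and Species V only — synapomorphy for {Species E, Species V}.
Trait 2 (derived state '+') is shared by Species P and Species Z — a synapomorphy uniting that clade.
Trait 3: derived state '+' in Species P only — an autapomorphy, so it tells us nothing about relationships among taxa.
Trait 4: derived state '+' in Species E, Species P, Species V, and Species Z only — synapomorphy for {Species E, Species P, Species V, Species Z}.
All ingroup taxa share the derived state '+' for Trait 5; it defines the ingroup but does not resolve relationships within it.
Trait 6: derived state '+' in Species A and Species H only — synapomorphy for {Species A, Species H}.
Trait 7 groups Species P and Species V, which is incompatible with the clades supported by the remaining characters; treating it as convergent (homoplasy) costs fewer steps than any alternative tree.
Most parsimonious ingroup topology: (((Species E,Species V),(Species Z,Species P)),(Species A,Species H)).
Species H and Species A form a cherry on this tree, so they are sister taxa.

Species A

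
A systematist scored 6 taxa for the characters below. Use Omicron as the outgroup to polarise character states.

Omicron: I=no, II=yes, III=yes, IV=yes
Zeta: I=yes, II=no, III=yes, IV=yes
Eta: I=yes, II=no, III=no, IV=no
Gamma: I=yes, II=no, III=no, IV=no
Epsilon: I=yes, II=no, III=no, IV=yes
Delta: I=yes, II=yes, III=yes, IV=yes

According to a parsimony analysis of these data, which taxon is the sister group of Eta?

Gamma

Character polarity is set by the outgroup: the derived state is whichever differs from the outgroup's state, so for II, III, IV the derived state is 'no', and for the remaining characters it is 'yes'.
I (derived state 'yes') is shared by all ingroup taxa — unites the whole ingroup.
II (derived state 'no') is shared by Epsilon, Eta, Gamma, and Zeta — a synapomorphy uniting that clade.
III (derived state 'no') is shared by Epsilon, Eta, and Gamma — a synapomorphy uniting that clade.
IV (derived state 'no') is shared by Eta and Gamma — a synapomorphy uniting that clade.
Most parsimonious ingroup topology: ((Zeta,((Eta,Gamma),Epsilon)),Delta).
Eta and Gamma form a cherry on this tree, so they are sister taxa.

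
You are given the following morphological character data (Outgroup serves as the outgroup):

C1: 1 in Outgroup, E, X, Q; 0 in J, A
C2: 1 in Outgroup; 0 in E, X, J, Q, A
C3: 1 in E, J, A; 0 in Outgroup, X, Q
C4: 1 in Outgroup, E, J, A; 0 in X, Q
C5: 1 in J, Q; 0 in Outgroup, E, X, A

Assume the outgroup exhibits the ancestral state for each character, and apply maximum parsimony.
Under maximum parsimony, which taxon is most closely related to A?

Character polarity is set by the outgroup: the derived state is whichever differs from the outgroup's state, so for C1, C2, C4 the derived state is '0', and for the remaining characters it is '1'.
Only A and J show the derived state '0' for C1, supporting them as a clade.
C2 (derived state '0') is shared by all ingroup taxa — unites the whole ingroup.
C3 (derived state '1') is shared by A, E, and J — a synapomorphy uniting that clade.
C4: derived state '0' in Q and X only — synapomorphy for {Q, X}.
C5 groups J and Q, which is incompatible with the clades supported by the remaining characters; treating it as convergent (homoplasy) costs fewer steps than any alternative tree.
Most parsimonious ingroup topology: ((E,(J,A)),(X,Q)).
A and J form a cherry on this tree, so they are sister taxa.

J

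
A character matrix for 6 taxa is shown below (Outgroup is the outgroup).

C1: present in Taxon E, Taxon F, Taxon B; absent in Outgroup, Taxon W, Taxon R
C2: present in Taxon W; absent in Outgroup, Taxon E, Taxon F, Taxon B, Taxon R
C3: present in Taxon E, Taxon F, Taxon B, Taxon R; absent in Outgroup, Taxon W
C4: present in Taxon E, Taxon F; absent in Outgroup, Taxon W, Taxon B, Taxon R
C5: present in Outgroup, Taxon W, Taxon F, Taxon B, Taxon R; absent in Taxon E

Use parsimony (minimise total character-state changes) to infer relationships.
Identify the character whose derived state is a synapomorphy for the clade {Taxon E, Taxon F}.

Character polarity is set by the outgroup: the derived state is whichever differs from the outgroup's state, so for C5 the derived state is 'absent', and for the remaining characters it is 'present'.
Only Taxon B, Taxon E, and Taxon F show the derived state 'present' for C1, supporting them as a clade.
C2 (derived state 'present') is unique to Taxon W (autapomorphy; uninformative for grouping).
Only Taxon B, Taxon E, Taxon F, and Taxon R show the derived state 'present' for C3, supporting them as a clade.
Only Taxon E and Taxon F show the derived state 'present' for C4, supporting them as a clade.
C5 (derived state 'absent') is unique to Taxon E (autapomorphy; uninformative for grouping).
Most parsimonious ingroup topology: (Taxon W,(((Taxon E,Taxon F),Taxon B),Taxon R)).
The clade {Taxon E, Taxon F} is supported by C4: its derived state 'present' occurs in exactly those taxa and in no other taxon (including the outgroup).

C4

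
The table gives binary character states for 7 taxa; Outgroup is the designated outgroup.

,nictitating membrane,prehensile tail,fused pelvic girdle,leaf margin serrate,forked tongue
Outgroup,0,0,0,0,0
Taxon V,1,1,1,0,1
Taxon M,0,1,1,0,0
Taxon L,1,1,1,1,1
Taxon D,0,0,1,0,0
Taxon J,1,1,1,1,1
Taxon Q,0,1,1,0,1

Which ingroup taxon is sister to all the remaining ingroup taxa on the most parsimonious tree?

The outgroup has state '0' for every character, so '1' is the derived state throughout.
Only Taxon J, Taxon L, and Taxon V show the derived state '1' for nictitating membrane, supporting them as a clade.
prehensile tail: derived state '1' in Taxon J, Taxon L, Taxon M, Taxon Q, and Taxon V only — synapomorphy for {Taxon J, Taxon L, Taxon M, Taxon Q, Taxon V}.
All ingroup taxa share the derived state '1' for fused pelvic girdle; it defines the ingroup but does not resolve relationships within it.
leaf margin serrate: derived state '1' in Taxon J and Taxon L only — synapomorphy for {Taxon J, Taxon L}.
Only Taxon J, Taxon L, Taxon Q, and Taxon V show the derived state '1' for forked tongue, supporting them as a clade.
Most parsimonious ingroup topology: ((((Taxon V,(Taxon L,Taxon J)),Taxon Q),Taxon M),Taxon D).
Taxon D is sister to the clade containing all other ingroup taxa, so it is the earliest-diverging (most basal) ingroup lineage.

Taxon D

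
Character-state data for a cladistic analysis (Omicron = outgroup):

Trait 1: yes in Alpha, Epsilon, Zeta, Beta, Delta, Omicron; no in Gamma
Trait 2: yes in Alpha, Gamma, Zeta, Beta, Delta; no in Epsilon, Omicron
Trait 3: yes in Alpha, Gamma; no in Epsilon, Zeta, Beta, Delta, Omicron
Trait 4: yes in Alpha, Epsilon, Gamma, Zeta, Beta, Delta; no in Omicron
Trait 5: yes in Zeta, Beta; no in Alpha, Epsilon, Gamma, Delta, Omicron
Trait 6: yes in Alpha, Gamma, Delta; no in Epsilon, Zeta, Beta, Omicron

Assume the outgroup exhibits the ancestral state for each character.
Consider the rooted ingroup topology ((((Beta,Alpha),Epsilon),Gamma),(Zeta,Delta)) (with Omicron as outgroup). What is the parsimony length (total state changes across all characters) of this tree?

Map each character onto ((((Beta,Alpha),Epsilon),Gamma),(Zeta,Delta)) (rooted by Omicron) and count the minimum state changes it requires (Fitch parsimony):
Trait 1: 1; Trait 2: 2; Trait 3: 2; Trait 4: 1; Trait 5: 2; Trait 6: 3.
Total tree length = 11.

11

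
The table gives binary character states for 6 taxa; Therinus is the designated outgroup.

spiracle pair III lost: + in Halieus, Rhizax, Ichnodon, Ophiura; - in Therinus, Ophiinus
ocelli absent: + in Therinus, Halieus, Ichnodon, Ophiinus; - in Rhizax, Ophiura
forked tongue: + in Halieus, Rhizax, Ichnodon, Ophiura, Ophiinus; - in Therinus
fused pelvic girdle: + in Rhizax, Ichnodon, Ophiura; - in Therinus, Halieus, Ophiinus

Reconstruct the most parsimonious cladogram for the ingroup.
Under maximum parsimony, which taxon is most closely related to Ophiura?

Rhizax

Character polarity is set by the outgroup: the derived state is whichever differs from the outgroup's state, so for ocelli absent the derived state is '-', and for the remaining characters it is '+'.
Only Halieus, Ichnodon, Ophiura, and Rhizax show the derived state '+' for spiracle pair III lost, supporting them as a clade.
ocelli absent (derived state '-') is shared by Ophiura and Rhizax — a synapomorphy uniting that clade.
All ingroup taxa share the derived state '+' for forked tongue; it defines the ingroup but does not resolve relationships within it.
fused pelvic girdle (derived state '+') is shared by Ichnodon, Ophiura, and Rhizax — a synapomorphy uniting that clade.
Most parsimonious ingroup topology: ((Halieus,((Rhizax,Ophiura),Ichnodon)),Ophiinus).
Ophiura and Rhizax form a cherry on this tree, so they are sister taxa.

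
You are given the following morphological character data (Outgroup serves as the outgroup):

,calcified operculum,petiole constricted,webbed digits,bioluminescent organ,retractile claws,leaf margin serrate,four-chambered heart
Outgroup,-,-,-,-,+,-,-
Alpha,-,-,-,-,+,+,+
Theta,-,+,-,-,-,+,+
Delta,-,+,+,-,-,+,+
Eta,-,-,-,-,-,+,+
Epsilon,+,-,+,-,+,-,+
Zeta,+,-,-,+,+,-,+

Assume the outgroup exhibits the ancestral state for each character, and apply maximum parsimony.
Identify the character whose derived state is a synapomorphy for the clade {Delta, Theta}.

Character polarity is set by the outgroup: the derived state is whichever differs from the outgroup's state, so for retractile claws the derived state is '-', and for the remaining characters it is '+'.
calcified operculum (derived state '+') is shared by Epsilon and Zeta — a synapomorphy uniting that clade.
petiole constricted: derived state '+' in Delta and Theta only — synapomorphy for {Delta, Theta}.
webbed digits (state '+') occurs in Delta and Epsilon but conflicts with the nesting implied by the other characters — most parsimoniously interpreted as homoplasy.
bioluminescent organ (derived state '+') is unique to Zeta (autapomorphy; uninformative for grouping).
retractile claws: derived state '-' in Delta, Eta, and Theta only — synapomorphy for {Delta, Eta, Theta}.
leaf margin serrate: derived state '+' in Alpha, Delta, Eta, and Theta only — synapomorphy for {Alpha, Delta, Eta, Theta}.
All ingroup taxa share the derived state '+' for four-chambered heart; it defines the ingroup but does not resolve relationships within it.
Most parsimonious ingroup topology: ((Alpha,((Theta,Delta),Eta)),(Epsilon,Zeta)).
The clade {Delta, Theta} is supported by petiole constricted: its derived state '+' occurs in exactly those taxa and in no other taxon (including the outgroup).

petiole constricted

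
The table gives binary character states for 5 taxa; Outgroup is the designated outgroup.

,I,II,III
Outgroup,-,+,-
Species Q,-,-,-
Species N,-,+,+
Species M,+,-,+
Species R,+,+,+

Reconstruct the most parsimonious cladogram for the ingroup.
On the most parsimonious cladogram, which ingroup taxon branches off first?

Character polarity is set by the outgroup: the derived state is whichever differs from the outgroup's state, so for II the derived state is '-', and for the remaining characters it is '+'.
I (derived state '+') is shared by Species M and Species R — a synapomorphy uniting that clade.
II (state '-') occurs in Species M and Species Q but conflicts with the nesting implied by the other characters — most parsimoniously interpreted as homoplasy.
Only Species M, Species N, and Species R show the derived state '+' for III, supporting them as a clade.
Most parsimonious ingroup topology: (Species Q,(Species N,(Species M,Species R))).
Species Q is sister to the clade containing all other ingroup taxa, so it is the earliest-diverging (most basal) ingroup lineage.

Species Q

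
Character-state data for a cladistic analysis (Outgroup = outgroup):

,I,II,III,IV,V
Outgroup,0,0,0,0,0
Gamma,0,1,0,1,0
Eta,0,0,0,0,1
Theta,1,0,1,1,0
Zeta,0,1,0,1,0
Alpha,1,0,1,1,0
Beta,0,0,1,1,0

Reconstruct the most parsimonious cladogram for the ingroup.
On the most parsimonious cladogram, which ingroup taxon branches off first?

Eta

The outgroup has state '0' for every character, so '1' is the derived state throughout.
Only Alpha and Theta show the derived state '1' for I, supporting them as a clade.
II (derived state '1') is shared by Gamma and Zeta — a synapomorphy uniting that clade.
Only Alpha, Beta, and Theta show the derived state '1' for III, supporting them as a clade.
IV: derived state '1' in Alpha, Beta, Gamma, Theta, and Zeta only — synapomorphy for {Alpha, Beta, Gamma, Theta, Zeta}.
V (derived state '1') is unique to Eta (autapomorphy; uninformative for grouping).
Most parsimonious ingroup topology: (((Gamma,Zeta),((Theta,Alpha),Beta)),Eta).
Eta is sister to the clade containing all other ingroup taxa, so it is the earliest-diverging (most basal) ingroup lineage.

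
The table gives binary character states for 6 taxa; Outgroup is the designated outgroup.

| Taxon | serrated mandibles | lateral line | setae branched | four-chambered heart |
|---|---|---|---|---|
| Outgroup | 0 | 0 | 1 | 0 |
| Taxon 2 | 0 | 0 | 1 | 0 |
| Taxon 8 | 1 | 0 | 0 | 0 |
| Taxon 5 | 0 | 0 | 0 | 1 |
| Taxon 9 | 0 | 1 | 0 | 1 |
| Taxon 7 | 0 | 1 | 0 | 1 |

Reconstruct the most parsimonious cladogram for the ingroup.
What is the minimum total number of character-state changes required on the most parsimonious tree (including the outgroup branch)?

Character polarity is set by the outgroup: the derived state is whichever differs from the outgroup's state, so for setae branched the derived state is '0', and for the remaining characters it is '1'.
serrated mandibles (derived state '1') is unique to Taxon 8 (autapomorphy; uninformative for grouping).
Only Taxon 7 and Taxon 9 show the derived state '1' for lateral line, supporting them as a clade.
setae branched (derived state '0') is shared by Taxon 5, Taxon 7, Taxon 8, and Taxon 9 — a synapomorphy uniting that clade.
four-chambered heart: derived state '1' in Taxon 5, Taxon 7, and Taxon 9 only — synapomorphy for {Taxon 5, Taxon 7, Taxon 9}.
Most parsimonious ingroup topology: (Taxon 2,(Taxon 8,(Taxon 5,(Taxon 9,Taxon 7)))).
Changes per character on this tree: serrated mandibles: 1; lateral line: 1; setae branched: 1; four-chambered heart: 1.
Total = 4.

4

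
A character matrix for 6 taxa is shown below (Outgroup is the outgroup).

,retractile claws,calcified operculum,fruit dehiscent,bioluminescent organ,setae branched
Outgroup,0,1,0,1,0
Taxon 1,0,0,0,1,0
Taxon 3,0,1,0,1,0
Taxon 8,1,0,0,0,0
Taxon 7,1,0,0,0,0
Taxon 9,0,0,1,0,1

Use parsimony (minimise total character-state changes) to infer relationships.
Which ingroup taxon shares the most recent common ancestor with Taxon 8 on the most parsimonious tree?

Character polarity is set by the outgroup: the derived state is whichever differs from the outgroup's state, so for calcified operculum, bioluminescent organ the derived state is '0', and for the remaining characters it is '1'.
Only Taxon 7 and Taxon 8 show the derived state '1' for retractile claws, supporting them as a clade.
Only Taxon 1, Taxon 7, Taxon 8, and Taxon 9 show the derived state '0' for calcified operculum, supporting them as a clade.
fruit dehiscent (derived state '1') is unique to Taxon 9 (autapomorphy; uninformative for grouping).
bioluminescent organ (derived state '0') is shared by Taxon 7, Taxon 8, and Taxon 9 — a synapomorphy uniting that clade.
setae branched: derived state '1' in Taxon 9 only — an autapomorphy, so it tells us nothing about relationships among taxa.
Most parsimonious ingroup topology: ((Taxon 1,((Taxon 8,Taxon 7),Taxon 9)),Taxon 3).
Taxon 8 and Taxon 7 form a cherry on this tree, so they are sister taxa.

Taxon 7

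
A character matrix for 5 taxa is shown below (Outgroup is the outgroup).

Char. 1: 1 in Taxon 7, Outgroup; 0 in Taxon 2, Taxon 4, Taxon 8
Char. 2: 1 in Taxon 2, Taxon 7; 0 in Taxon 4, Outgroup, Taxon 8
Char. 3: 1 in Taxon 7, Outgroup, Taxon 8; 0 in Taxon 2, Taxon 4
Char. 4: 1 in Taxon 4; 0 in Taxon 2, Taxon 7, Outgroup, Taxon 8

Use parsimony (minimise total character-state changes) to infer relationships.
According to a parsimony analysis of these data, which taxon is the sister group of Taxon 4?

Character polarity is set by the outgroup: the derived state is whichever differs from the outgroup's state, so for Char. 1, Char. 3 the derived state is '0', and for the remaining characters it is '1'.
Only Taxon 2, Taxon 4, and Taxon 8 show the derived state '0' for Char. 1, supporting them as a clade.
Char. 2 (state '1') occurs in Taxon 2 and Taxon 7 but conflicts with the nesting implied by the other characters — most parsimoniously interpreted as homoplasy.
Only Taxon 2 and Taxon 4 show the derived state '0' for Char. 3, supporting them as a clade.
Char. 4: derived state '1' in Taxon 4 only — an autapomorphy, so it tells us nothing about relationships among taxa.
Most parsimonious ingroup topology: (((Taxon 4,Taxon 2),Taxon 8),Taxon 7).
Taxon 4 and Taxon 2 form a cherry on this tree, so they are sister taxa.

Taxon 2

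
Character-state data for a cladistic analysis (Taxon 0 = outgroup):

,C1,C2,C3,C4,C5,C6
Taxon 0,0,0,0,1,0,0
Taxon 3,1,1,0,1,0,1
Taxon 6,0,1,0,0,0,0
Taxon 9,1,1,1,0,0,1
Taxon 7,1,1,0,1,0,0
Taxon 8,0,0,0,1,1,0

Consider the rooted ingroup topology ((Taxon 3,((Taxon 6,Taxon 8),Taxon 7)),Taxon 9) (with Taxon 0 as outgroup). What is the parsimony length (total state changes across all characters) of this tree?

Map each character onto ((Taxon 3,((Taxon 6,Taxon 8),Taxon 7)),Taxon 9) (rooted by Taxon 0) and count the minimum state changes it requires (Fitch parsimony):
C1: 2; C2: 2; C3: 1; C4: 2; C5: 1; C6: 2.
Total tree length = 10.

10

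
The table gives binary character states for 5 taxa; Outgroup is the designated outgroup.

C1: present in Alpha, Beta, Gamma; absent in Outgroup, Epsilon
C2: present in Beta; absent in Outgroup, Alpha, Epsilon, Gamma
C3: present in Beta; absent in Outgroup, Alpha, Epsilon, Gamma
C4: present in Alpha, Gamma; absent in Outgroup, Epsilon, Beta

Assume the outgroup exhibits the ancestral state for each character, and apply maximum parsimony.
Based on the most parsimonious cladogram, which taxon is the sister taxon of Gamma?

The outgroup has state 'absent' for every character, so 'present' is the derived state throughout.
Only Alpha, Beta, and Gamma show the derived state 'present' for C1, supporting them as a clade.
C2 (derived state 'present') is unique to Beta (autapomorphy; uninformative for grouping).
C3: derived state 'present' in Beta only — an autapomorphy, so it tells us nothing about relationships among taxa.
C4 (derived state 'present') is shared by Alpha and Gamma — a synapomorphy uniting that clade.
Most parsimonious ingroup topology: (((Alpha,Gamma),Beta),Epsilon).
Gamma and Alpha form a cherry on this tree, so they are sister taxa.

Alpha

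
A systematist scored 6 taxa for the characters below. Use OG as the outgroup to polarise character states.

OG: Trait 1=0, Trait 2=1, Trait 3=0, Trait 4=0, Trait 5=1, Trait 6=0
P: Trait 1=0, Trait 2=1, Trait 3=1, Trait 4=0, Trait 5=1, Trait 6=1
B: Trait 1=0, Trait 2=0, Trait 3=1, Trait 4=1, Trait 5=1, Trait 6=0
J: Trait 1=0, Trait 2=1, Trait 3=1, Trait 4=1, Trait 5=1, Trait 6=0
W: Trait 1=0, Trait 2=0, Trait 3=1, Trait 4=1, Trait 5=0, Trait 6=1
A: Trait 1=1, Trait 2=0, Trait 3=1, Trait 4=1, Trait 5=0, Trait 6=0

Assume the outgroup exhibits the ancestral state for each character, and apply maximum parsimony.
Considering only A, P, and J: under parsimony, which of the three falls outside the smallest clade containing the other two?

Character polarity is set by the outgroup: the derived state is whichever differs from the outgroup's state, so for Trait 2, Trait 5 the derived state is '0', and for the remaining characters it is '1'.
Trait 1 (derived state '1') is unique to A (autapomorphy; uninformative for grouping).
Only A, B, and W show the derived state '0' for Trait 2, supporting them as a clade.
All ingroup taxa share the derived state '1' for Trait 3; it defines the ingroup but does not resolve relationships within it.
Only A, B, J, and W show the derived state '1' for Trait 4, supporting them as a clade.
Trait 5 (derived state '0') is shared by A and W — a synapomorphy uniting that clade.
Trait 6 (state '1') occurs in P and W but conflicts with the nesting implied by the other characters — most parsimoniously interpreted as homoplasy.
Most parsimonious ingroup topology: (((B,(W,A)),J),P).
A and J share a more recent common ancestor with each other than either does with P, so P is the least closely related of the three.

P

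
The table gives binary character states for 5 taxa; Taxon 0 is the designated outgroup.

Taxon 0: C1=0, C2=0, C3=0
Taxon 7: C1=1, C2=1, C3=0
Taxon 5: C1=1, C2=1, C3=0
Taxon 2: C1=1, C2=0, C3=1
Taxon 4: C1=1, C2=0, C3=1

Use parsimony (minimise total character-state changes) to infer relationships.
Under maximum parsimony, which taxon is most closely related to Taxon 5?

Taxon 7

The outgroup has state '0' for every character, so '1' is the derived state throughout.
All ingroup taxa share the derived state '1' for C1; it defines the ingroup but does not resolve relationships within it.
Only Taxon 5 and Taxon 7 show the derived state '1' for C2, supporting them as a clade.
Only Taxon 2 and Taxon 4 show the derived state '1' for C3, supporting them as a clade.
Most parsimonious ingroup topology: ((Taxon 7,Taxon 5),(Taxon 2,Taxon 4)).
Taxon 5 and Taxon 7 form a cherry on this tree, so they are sister taxa.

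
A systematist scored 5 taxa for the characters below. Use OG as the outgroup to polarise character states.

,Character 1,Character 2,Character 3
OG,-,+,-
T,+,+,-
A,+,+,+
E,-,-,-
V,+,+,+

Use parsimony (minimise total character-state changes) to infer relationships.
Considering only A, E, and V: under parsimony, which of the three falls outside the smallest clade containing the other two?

Character polarity is set by the outgroup: the derived state is whichever differs from the outgroup's state, so for Character 2 the derived state is '-', and for the remaining characters it is '+'.
Character 1: derived state '+' in A, T, and V only — synapomorphy for {A, T, V}.
Character 2 (derived state '-') is unique to E (autapomorphy; uninformative for grouping).
Character 3 (derived state '+') is shared by A and V — a synapomorphy uniting that clade.
Most parsimonious ingroup topology: ((T,(A,V)),E).
A and V share a more recent common ancestor with each other than either does with E, so E is the least closely related of the three.

E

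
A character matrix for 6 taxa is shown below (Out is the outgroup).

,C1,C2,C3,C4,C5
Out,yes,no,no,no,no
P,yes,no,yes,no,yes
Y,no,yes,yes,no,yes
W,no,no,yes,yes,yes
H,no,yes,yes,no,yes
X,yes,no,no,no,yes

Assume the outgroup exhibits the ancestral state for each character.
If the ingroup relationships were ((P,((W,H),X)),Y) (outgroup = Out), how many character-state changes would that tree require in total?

Map each character onto ((P,((W,H),X)),Y) (rooted by Out) and count the minimum state changes it requires (Fitch parsimony):
C1: 2; C2: 2; C3: 2; C4: 1; C5: 1.
Total tree length = 8.

8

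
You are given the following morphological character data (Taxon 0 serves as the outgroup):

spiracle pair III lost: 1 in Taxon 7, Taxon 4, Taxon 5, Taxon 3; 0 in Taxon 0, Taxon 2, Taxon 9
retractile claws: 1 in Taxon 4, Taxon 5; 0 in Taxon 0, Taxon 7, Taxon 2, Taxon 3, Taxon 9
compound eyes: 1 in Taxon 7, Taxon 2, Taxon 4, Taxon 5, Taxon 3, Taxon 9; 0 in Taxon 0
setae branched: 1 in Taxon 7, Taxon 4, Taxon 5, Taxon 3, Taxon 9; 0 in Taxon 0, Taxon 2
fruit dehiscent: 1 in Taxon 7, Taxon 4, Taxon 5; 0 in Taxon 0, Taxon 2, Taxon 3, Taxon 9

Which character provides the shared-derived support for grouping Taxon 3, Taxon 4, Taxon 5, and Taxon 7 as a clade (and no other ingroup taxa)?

The outgroup has state '0' for every character, so '1' is the derived state throughout.
spiracle pair III lost: derived state '1' in Taxon 3, Taxon 4, Taxon 5, and Taxon 7 only — synapomorphy for {Taxon 3, Taxon 4, Taxon 5, Taxon 7}.
retractile claws (derived state '1') is shared by Taxon 4 and Taxon 5 — a synapomorphy uniting that clade.
compound eyes (derived state '1') is shared by all ingroup taxa — unites the whole ingroup.
setae branched: derived state '1' in Taxon 3, Taxon 4, Taxon 5, Taxon 7, and Taxon 9 only — synapomorphy for {Taxon 3, Taxon 4, Taxon 5, Taxon 7, Taxon 9}.
fruit dehiscent (derived state '1') is shared by Taxon 4, Taxon 5, and Taxon 7 — a synapomorphy uniting that clade.
Most parsimonious ingroup topology: ((((Taxon 7,(Taxon 4,Taxon 5)),Taxon 3),Taxon 9),Taxon 2).
The clade {Taxon 3, Taxon 4, Taxon 5, Taxon 7} is supported by spiracle pair III lost: its derived state '1' occurs in exactly those taxa and in no other taxon (including the outgroup).

spiracle pair III lost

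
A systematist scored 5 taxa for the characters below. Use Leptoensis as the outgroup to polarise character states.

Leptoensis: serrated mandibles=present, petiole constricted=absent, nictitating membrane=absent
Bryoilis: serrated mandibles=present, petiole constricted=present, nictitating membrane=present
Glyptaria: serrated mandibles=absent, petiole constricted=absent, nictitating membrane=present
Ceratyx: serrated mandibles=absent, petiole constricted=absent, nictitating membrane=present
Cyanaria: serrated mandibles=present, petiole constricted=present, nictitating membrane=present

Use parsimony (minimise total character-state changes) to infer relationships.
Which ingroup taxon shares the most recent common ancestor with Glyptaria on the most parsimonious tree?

Character polarity is set by the outgroup: the derived state is whichever differs from the outgroup's state, so for serrated mandibles the derived state is 'absent', and for the remaining characters it is 'present'.
Only Ceratyx and Glyptaria show the derived state 'absent' for serrated mandibles, supporting them as a clade.
petiole constricted: derived state 'present' in Bryoilis and Cyanaria only — synapomorphy for {Bryoilis, Cyanaria}.
nictitating membrane (derived state 'present') is shared by all ingroup taxa — unites the whole ingroup.
Most parsimonious ingroup topology: ((Bryoilis,Cyanaria),(Glyptaria,Ceratyx)).
Glyptaria and Ceratyx form a cherry on this tree, so they are sister taxa.

Ceratyx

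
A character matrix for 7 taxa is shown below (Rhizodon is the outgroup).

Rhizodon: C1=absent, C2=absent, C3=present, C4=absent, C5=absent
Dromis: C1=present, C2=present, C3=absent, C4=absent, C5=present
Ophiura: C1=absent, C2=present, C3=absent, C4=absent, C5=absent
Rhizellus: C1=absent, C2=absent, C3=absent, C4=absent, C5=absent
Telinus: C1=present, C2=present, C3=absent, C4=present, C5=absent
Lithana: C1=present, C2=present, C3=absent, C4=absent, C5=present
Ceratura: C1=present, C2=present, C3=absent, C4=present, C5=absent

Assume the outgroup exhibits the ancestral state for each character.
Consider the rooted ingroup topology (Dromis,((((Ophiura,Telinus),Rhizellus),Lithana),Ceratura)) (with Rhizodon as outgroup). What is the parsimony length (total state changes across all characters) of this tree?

Map each character onto (Dromis,((((Ophiura,Telinus),Rhizellus),Lithana),Ceratura)) (rooted by Rhizodon) and count the minimum state changes it requires (Fitch parsimony):
C1: 3; C2: 2; C3: 1; C4: 2; C5: 2.
Total tree length = 10.

10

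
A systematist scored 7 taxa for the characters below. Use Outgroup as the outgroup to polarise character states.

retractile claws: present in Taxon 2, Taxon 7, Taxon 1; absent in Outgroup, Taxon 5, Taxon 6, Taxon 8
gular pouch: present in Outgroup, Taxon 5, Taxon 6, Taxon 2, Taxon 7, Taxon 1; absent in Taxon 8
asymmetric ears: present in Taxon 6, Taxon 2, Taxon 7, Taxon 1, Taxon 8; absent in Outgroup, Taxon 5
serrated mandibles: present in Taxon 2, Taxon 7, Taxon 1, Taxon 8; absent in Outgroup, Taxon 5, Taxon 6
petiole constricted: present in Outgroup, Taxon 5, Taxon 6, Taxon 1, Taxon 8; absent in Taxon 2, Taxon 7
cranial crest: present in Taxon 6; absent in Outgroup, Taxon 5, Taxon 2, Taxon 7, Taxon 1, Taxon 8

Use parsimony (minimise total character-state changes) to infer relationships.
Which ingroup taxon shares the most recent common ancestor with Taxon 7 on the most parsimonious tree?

Taxon 2

Character polarity is set by the outgroup: the derived state is whichever differs from the outgroup's state, so for gular pouch, petiole constricted the derived state is 'absent', and for the remaining characters it is 'present'.
retractile claws (derived state 'present') is shared by Taxon 1, Taxon 2, and Taxon 7 — a synapomorphy uniting that clade.
gular pouch: derived state 'absent' in Taxon 8 only — an autapomorphy, so it tells us nothing about relationships among taxa.
asymmetric ears (derived state 'present') is shared by Taxon 1, Taxon 2, Taxon 6, Taxon 7, and Taxon 8 — a synapomorphy uniting that clade.
Only Taxon 1, Taxon 2, Taxon 7, and Taxon 8 show the derived state 'present' for serrated mandibles, supporting them as a clade.
petiole constricted (derived state 'absent') is shared by Taxon 2 and Taxon 7 — a synapomorphy uniting that clade.
cranial crest (derived state 'present') is unique to Taxon 6 (autapomorphy; uninformative for grouping).
Most parsimonious ingroup topology: (Taxon 5,(Taxon 6,(((Taxon 2,Taxon 7),Taxon 1),Taxon 8))).
Taxon 7 and Taxon 2 form a cherry on this tree, so they are sister taxa.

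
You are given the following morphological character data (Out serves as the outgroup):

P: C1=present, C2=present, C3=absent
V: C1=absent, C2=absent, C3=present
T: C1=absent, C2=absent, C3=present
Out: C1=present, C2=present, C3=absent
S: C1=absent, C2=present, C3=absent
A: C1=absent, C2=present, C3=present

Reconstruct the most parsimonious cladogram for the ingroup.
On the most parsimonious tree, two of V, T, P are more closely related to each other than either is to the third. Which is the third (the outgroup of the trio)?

Character polarity is set by the outgroup: the derived state is whichever differs from the outgroup's state, so for C1, C2 the derived state is 'absent', and for the remaining characters it is 'present'.
Only A, S, T, and V show the derived state 'absent' for C1, supporting them as a clade.
C2 (derived state 'absent') is shared by T and V — a synapomorphy uniting that clade.
C3 (derived state 'present') is shared by A, T, and V — a synapomorphy uniting that clade.
Most parsimonious ingroup topology: (P,((A,(V,T)),S)).
T and V share a more recent common ancestor with each other than either does with P, so P is the least closely related of the three.

P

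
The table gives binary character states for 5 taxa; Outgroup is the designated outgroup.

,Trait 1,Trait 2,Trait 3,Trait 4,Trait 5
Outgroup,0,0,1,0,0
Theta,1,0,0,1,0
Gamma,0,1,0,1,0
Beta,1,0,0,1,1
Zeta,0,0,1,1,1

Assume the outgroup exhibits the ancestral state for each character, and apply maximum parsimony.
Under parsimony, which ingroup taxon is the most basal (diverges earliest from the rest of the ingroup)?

Zeta

Character polarity is set by the outgroup: the derived state is whichever differs from the outgroup's state, so for Trait 3 the derived state is '0', and for the remaining characters it is '1'.
Trait 1: derived state '1' in Beta and Theta only — synapomorphy for {Beta, Theta}.
Trait 2: derived state '1' in Gamma only — an autapomorphy, so it tells us nothing about relationships among taxa.
Only Beta, Gamma, and Theta show the derived state '0' for Trait 3, supporting them as a clade.
Trait 4 (derived state '1') is shared by all ingroup taxa — unites the whole ingroup.
Trait 5 groups Beta and Zeta, which is incompatible with the clades supported by the remaining characters; treating it as convergent (homoplasy) costs fewer steps than any alternative tree.
Most parsimonious ingroup topology: (((Theta,Beta),Gamma),Zeta).
Zeta is sister to the clade containing all other ingroup taxa, so it is the earliest-diverging (most basal) ingroup lineage.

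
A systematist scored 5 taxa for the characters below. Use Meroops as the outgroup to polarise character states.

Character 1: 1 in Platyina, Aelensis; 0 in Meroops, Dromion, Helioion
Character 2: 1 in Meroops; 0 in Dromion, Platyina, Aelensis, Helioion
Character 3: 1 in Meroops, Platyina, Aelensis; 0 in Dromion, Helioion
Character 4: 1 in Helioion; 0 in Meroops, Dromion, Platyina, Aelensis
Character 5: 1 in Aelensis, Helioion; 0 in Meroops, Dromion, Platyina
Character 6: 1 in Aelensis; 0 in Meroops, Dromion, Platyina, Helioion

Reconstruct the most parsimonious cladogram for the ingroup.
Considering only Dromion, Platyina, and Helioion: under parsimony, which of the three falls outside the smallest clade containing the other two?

Character polarity is set by the outgroup: the derived state is whichever differs from the outgroup's state, so for Character 2, Character 3 the derived state is '0', and for the remaining characters it is '1'.
Only Aelensis and Platyina show the derived state '1' for Character 1, supporting them as a clade.
Character 2 (derived state '0') is shared by all ingroup taxa — unites the whole ingroup.
Only Dromion and Helioion show the derived state '0' for Character 3, supporting them as a clade.
Character 4 (derived state '1') is unique to Helioion (autapomorphy; uninformative for grouping).
Character 5 (state '1') occurs in Aelensis and Helioion but conflicts with the nesting implied by the other characters — most parsimoniously interpreted as homoplasy.
Character 6: derived state '1' in Aelensis only — an autapomorphy, so it tells us nothing about relationships among taxa.
Most parsimonious ingroup topology: ((Dromion,Helioion),(Platyina,Aelensis)).
Dromion and Helioion share a more recent common ancestor with each other than either does with Platyina, so Platyina is the least closely related of the three.

Platyina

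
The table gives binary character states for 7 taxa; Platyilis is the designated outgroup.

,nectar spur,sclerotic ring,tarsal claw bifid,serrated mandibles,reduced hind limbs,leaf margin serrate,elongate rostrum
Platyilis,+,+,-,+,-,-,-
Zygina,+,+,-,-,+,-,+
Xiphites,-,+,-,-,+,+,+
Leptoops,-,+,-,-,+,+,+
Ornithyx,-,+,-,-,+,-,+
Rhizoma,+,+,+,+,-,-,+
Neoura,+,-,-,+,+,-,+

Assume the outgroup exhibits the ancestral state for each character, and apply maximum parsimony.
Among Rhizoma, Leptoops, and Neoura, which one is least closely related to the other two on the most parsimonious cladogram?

Rhizoma

Character polarity is set by the outgroup: the derived state is whichever differs from the outgroup's state, so for nectar spur, sclerotic ring, serrated mandibles the derived state is '-', and for the remaining characters it is '+'.
Only Leptoops, Ornithyx, and Xiphites show the derived state '-' for nectar spur, supporting them as a clade.
sclerotic ring (derived state '-') is unique to Neoura (autapomorphy; uninformative for grouping).
tarsal claw bifid (derived state '+') is unique to Rhizoma (autapomorphy; uninformative for grouping).
serrated mandibles: derived state '-' in Leptoops, Ornithyx, Xiphites, and Zygina only — synapomorphy for {Leptoops, Ornithyx, Xiphites, Zygina}.
reduced hind limbs (derived state '+') is shared by Leptoops, Neoura, Ornithyx, Xiphites, and Zygina — a synapomorphy uniting that clade.
leaf margin serrate (derived state '+') is shared by Leptoops and Xiphites — a synapomorphy uniting that clade.
elongate rostrum (derived state '+') is shared by all ingroup taxa — unites the whole ingroup.
Most parsimonious ingroup topology: (((Zygina,((Xiphites,Leptoops),Ornithyx)),Neoura),Rhizoma).
Neoura and Leptoops share a more recent common ancestor with each other than either does with Rhizoma, so Rhizoma is the least closely related of the three.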